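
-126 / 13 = -9.69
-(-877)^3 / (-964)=-674526133 / 964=-699715.91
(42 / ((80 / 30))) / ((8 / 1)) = 63 / 32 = 1.97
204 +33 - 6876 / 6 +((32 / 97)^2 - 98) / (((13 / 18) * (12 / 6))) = -976.77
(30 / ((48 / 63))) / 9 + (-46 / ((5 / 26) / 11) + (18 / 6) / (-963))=-33728473 / 12840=-2626.83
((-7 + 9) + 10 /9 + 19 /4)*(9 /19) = 283 /76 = 3.72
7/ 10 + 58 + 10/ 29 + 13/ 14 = 60873/ 1015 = 59.97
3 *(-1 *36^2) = -3888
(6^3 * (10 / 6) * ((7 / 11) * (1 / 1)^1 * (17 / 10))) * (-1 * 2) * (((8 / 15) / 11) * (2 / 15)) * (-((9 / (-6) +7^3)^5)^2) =2628778524624500282249544102431 / 24200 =108627211761342986869815900.00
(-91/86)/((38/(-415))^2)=-15672475/124184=-126.20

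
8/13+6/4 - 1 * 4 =-49/26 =-1.88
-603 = -603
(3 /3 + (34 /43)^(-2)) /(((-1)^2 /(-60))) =-45075 /289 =-155.97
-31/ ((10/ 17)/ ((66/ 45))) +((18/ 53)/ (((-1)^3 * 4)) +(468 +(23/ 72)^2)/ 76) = -37178369923/ 522028800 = -71.22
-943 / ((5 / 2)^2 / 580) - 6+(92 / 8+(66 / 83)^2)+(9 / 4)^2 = -48222561963 / 551120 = -87499.21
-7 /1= -7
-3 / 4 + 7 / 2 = 11 / 4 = 2.75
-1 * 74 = -74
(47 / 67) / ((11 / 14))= 658 / 737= 0.89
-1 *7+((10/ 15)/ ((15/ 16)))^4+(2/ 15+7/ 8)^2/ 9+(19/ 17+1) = -20137652887/ 4461480000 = -4.51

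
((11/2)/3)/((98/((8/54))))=11/3969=0.00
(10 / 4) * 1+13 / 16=53 / 16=3.31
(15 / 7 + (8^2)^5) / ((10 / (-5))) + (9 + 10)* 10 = -7516190123 / 14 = -536870723.07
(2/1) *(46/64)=23/16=1.44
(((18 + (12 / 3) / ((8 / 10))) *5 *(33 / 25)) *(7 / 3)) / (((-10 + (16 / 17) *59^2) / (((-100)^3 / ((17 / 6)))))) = -1062600000 / 27763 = -38273.96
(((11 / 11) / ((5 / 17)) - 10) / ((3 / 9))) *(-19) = 376.20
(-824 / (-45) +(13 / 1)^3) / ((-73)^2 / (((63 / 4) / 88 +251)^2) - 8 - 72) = -27.72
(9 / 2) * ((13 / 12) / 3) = 13 / 8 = 1.62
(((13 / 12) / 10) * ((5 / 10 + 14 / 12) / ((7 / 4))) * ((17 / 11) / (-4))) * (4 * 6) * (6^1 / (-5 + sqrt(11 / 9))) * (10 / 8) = 3315 * sqrt(11) / 32956 + 49725 / 32956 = 1.84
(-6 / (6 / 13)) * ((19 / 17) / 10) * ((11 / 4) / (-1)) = 2717 / 680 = 4.00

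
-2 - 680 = -682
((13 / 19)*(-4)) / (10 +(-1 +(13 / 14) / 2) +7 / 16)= -5824 / 21071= -0.28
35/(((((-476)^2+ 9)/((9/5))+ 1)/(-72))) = -11340/566467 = -0.02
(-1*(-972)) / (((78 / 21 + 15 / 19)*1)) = 129276 / 599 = 215.82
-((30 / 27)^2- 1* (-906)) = -907.23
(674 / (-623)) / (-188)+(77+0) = 4509611 / 58562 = 77.01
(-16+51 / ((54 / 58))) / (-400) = -349 / 3600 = -0.10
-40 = -40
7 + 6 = 13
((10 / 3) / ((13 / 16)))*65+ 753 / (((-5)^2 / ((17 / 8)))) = 198403 / 600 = 330.67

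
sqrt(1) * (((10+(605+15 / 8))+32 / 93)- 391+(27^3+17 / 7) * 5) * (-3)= -513786709 / 1736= -295960.09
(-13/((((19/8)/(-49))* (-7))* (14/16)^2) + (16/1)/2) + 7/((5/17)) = -12133/665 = -18.25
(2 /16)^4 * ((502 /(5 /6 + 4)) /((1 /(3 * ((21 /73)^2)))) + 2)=2146979 /316499968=0.01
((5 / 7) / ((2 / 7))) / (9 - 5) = 5 / 8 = 0.62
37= 37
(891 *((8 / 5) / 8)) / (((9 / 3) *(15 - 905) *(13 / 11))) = -3267 / 57850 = -0.06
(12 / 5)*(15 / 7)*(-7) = -36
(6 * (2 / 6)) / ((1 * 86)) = 1 / 43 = 0.02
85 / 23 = 3.70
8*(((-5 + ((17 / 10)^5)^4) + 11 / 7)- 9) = 28440919846533007656811207 / 87500000000000000000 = 325039.08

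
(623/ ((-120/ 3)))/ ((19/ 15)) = -1869/ 152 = -12.30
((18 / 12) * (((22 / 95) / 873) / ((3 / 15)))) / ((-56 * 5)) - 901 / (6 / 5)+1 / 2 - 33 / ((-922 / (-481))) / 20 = -17870490741 / 23789444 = -751.19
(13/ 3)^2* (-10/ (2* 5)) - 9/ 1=-27.78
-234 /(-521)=234 /521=0.45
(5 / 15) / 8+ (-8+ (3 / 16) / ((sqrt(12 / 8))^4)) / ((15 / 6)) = -25 / 8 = -3.12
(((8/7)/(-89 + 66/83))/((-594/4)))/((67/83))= 110224/1019764053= 0.00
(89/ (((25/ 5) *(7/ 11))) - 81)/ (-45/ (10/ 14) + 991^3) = -58/ 1064483665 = -0.00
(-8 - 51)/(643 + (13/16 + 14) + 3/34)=-0.09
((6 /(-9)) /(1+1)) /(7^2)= -1 /147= -0.01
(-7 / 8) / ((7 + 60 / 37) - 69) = 0.01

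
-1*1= -1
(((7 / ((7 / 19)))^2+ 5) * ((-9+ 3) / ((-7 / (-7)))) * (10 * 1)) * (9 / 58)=-98820 / 29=-3407.59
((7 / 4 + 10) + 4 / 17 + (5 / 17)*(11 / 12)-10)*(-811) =-93265 / 51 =-1828.73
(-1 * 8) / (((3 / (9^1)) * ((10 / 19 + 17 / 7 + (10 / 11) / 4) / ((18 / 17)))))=-1264032 / 158287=-7.99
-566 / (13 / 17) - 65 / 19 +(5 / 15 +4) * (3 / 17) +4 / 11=-742.45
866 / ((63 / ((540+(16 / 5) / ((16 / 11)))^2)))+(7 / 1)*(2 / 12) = 12729374047 / 3150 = 4041071.13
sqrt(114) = 10.68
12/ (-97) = -12/ 97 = -0.12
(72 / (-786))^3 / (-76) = 432 / 42713729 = 0.00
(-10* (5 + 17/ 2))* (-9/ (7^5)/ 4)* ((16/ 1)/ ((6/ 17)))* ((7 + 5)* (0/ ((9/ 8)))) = 0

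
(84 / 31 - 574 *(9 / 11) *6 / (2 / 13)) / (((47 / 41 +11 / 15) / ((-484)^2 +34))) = -224949651357375 / 98549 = -2282617290.46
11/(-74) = -11/74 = -0.15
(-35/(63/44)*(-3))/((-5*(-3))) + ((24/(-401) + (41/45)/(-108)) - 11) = -12042781/1948860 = -6.18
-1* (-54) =54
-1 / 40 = -0.02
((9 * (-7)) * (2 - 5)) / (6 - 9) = -63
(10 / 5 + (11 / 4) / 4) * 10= 215 / 8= 26.88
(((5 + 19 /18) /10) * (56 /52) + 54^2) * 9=3412483 /130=26249.87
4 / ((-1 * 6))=-2 / 3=-0.67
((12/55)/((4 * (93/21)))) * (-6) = -126/1705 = -0.07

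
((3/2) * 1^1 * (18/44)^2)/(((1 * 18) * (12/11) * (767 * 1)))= 9/539968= 0.00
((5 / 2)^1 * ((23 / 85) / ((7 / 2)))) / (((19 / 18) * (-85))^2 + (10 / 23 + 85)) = 171396 / 7214474365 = 0.00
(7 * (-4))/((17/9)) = -252/17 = -14.82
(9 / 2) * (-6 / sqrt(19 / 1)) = -27 * sqrt(19) / 19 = -6.19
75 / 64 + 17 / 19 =2513 / 1216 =2.07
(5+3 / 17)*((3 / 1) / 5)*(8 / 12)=176 / 85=2.07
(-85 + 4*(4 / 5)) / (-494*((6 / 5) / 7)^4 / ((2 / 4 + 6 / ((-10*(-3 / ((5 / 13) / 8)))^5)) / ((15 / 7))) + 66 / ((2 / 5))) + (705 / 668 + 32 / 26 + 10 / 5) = 88828910320482200040693727 / 23469626076041215151085108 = 3.78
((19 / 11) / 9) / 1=19 / 99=0.19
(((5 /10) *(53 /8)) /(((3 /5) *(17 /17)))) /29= 265 /1392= 0.19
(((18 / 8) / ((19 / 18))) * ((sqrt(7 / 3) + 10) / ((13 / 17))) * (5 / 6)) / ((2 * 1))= 765 * sqrt(21) / 1976 + 11475 / 988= 13.39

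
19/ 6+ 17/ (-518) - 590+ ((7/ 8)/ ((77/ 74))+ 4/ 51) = -340549943/ 581196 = -585.95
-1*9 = -9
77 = 77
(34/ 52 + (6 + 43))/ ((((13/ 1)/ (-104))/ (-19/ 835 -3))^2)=263181235712/ 9063925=29036.12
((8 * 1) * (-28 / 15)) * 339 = -5062.40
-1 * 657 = -657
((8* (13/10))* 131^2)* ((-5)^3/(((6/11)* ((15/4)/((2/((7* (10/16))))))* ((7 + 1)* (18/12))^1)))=-78528736/189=-415495.96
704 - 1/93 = 703.99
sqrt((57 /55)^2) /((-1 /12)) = -684 /55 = -12.44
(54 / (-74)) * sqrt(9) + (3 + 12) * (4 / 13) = 1167 / 481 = 2.43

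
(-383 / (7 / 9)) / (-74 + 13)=3447 / 427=8.07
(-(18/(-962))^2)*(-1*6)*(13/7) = 486/124579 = 0.00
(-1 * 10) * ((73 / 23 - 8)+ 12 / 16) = 1875 / 46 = 40.76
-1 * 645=-645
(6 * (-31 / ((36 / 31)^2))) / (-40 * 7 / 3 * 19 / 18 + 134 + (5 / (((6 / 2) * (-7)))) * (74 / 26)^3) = -458155789 / 99629576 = -4.60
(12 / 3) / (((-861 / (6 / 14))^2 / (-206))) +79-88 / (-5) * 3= 2659773259 / 20180405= 131.80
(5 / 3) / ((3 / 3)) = 5 / 3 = 1.67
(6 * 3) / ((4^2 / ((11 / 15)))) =33 / 40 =0.82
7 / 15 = 0.47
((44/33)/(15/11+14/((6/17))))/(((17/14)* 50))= 154/287725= 0.00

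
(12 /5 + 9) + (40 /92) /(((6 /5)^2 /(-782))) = -224.71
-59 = -59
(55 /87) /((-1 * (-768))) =55 /66816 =0.00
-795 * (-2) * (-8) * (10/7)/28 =-31800/49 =-648.98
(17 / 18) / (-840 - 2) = -17 / 15156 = -0.00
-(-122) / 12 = 61 / 6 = 10.17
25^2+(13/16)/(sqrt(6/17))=13*sqrt(102)/96+625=626.37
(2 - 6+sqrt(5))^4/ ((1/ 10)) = 7610 - 3360 * sqrt(5) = 96.81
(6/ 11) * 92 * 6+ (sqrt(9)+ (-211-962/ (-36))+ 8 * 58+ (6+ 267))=856.81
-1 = -1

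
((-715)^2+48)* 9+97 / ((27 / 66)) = 41415247 / 9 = 4601694.11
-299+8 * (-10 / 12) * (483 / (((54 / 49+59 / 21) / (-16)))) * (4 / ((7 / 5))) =37333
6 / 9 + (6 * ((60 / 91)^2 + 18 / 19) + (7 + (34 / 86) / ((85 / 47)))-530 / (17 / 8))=-402380290762 / 1725222135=-233.23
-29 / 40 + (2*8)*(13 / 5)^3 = 280491 / 1000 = 280.49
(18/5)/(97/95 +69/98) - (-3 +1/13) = 1046026/208793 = 5.01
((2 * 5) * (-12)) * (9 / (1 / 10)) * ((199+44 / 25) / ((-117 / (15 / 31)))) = 3613680 / 403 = 8966.95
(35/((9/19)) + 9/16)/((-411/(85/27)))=-911285/1597968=-0.57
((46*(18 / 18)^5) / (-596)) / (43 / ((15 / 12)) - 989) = 115 / 1422354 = 0.00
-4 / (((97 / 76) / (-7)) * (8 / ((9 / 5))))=2394 / 485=4.94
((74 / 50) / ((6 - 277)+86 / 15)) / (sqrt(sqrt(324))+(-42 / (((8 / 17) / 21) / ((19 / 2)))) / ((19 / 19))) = 2368 * sqrt(2) / 44852187910535+14054376 / 44852187910535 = 0.00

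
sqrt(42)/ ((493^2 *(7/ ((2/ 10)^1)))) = sqrt(42)/ 8506715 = 0.00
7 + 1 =8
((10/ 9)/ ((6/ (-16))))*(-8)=640/ 27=23.70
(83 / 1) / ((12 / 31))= 2573 / 12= 214.42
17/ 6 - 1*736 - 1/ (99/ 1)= -145169/ 198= -733.18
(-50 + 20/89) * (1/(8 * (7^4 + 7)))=-2215/857248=-0.00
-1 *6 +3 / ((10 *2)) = -117 / 20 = -5.85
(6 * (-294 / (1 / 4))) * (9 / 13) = -63504 / 13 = -4884.92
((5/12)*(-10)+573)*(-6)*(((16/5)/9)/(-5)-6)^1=4662158/225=20720.70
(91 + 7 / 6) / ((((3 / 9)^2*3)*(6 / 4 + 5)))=553 / 13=42.54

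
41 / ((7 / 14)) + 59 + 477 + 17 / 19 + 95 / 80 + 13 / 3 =569467 / 912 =624.42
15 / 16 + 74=1199 / 16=74.94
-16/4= -4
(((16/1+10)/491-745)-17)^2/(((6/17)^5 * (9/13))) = 161465797179189581/1054488294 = 153122417.86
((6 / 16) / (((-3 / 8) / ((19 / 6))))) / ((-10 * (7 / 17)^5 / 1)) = 26977283 / 1008420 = 26.75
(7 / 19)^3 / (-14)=-49 / 13718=-0.00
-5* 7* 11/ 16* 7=-2695/ 16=-168.44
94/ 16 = 47/ 8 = 5.88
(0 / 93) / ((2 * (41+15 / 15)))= 0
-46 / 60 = -23 / 30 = -0.77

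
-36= -36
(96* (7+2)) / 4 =216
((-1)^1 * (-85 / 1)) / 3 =85 / 3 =28.33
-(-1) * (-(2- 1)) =-1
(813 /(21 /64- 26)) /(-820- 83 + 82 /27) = 1404864 /39923257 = 0.04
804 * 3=2412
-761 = -761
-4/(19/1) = -4/19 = -0.21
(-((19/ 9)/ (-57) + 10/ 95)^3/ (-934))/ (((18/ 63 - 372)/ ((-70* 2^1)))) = 10504375/ 82025006309199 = 0.00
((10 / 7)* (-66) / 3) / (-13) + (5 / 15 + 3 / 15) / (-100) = 82318 / 34125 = 2.41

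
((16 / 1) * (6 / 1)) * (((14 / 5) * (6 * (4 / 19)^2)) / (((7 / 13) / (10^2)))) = 4792320 / 361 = 13275.12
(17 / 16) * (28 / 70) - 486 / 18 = -1063 / 40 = -26.58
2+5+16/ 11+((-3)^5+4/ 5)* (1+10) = -2655.75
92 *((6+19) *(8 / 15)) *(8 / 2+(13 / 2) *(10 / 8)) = 44620 / 3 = 14873.33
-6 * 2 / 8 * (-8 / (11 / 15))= 180 / 11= 16.36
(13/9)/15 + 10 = 1363/135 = 10.10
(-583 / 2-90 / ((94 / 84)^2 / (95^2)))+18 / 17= -48737319875 / 75106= -648913.80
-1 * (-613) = 613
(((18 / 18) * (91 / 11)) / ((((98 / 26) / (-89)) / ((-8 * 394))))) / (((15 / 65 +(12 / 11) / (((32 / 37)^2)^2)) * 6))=80782297137152 / 1716603651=47059.38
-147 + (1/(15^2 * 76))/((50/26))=-62842487/427500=-147.00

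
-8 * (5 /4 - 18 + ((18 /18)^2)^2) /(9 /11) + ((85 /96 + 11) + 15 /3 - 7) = 15733 /96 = 163.89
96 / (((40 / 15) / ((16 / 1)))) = 576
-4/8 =-1/2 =-0.50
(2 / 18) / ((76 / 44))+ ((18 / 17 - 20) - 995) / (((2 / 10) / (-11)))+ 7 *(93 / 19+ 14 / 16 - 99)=1281736235 / 23256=55114.22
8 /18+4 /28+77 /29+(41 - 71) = -48886 /1827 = -26.76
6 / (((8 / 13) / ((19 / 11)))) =741 / 44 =16.84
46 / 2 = 23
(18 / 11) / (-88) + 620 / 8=37501 / 484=77.48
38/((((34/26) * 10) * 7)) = 247/595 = 0.42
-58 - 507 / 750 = -14669 / 250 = -58.68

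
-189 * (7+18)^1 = -4725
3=3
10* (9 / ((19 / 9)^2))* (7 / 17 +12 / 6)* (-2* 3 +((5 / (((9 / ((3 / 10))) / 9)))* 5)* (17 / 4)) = 1260.19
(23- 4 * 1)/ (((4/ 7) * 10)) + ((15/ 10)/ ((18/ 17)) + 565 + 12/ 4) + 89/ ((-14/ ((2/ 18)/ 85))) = 24535897/ 42840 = 572.73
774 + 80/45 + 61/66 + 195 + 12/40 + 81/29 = 13993184/14355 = 974.80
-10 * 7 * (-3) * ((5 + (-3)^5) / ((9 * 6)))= -8330 / 9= -925.56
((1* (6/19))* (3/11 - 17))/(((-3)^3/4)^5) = 376832/999640521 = 0.00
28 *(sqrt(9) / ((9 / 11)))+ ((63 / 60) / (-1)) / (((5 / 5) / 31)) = 4207 / 60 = 70.12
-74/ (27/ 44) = -3256/ 27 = -120.59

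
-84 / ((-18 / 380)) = 5320 / 3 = 1773.33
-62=-62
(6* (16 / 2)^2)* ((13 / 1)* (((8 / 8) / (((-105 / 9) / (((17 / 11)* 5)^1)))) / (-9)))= 28288 / 77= 367.38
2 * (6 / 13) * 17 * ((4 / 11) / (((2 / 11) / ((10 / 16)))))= 255 / 13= 19.62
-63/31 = -2.03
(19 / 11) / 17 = 19 / 187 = 0.10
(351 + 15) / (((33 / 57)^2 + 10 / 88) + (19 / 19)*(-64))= -5813544 / 1009447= -5.76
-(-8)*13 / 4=26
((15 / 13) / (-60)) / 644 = -1 / 33488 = -0.00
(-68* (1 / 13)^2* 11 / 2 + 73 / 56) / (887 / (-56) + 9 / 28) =8607 / 146861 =0.06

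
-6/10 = -3/5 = -0.60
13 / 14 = 0.93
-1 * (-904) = 904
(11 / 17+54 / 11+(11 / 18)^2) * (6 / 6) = 359263 / 60588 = 5.93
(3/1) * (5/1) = 15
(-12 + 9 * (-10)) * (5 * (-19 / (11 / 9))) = 87210 / 11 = 7928.18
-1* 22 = -22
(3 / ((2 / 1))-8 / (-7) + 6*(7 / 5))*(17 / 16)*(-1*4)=-13141 / 280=-46.93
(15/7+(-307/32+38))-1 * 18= 2811/224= 12.55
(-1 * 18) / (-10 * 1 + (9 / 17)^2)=5202 / 2809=1.85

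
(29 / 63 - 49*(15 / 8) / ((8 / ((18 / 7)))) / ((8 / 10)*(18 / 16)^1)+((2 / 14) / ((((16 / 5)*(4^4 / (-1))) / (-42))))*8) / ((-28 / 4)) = 520831 / 112896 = 4.61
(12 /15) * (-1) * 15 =-12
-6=-6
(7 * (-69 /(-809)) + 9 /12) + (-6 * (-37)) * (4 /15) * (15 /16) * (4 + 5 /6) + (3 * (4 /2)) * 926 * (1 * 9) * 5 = 202484284 /809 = 250289.60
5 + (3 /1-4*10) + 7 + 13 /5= -112 /5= -22.40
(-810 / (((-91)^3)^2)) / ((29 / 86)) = -69660 / 16468208309189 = -0.00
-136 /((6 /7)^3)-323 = -14552 /27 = -538.96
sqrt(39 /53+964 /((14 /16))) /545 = sqrt(151742339) /202195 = 0.06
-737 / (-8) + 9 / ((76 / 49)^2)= 95.87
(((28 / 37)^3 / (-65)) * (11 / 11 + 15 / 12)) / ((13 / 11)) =-543312 / 42801785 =-0.01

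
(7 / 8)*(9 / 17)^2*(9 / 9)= 567 / 2312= 0.25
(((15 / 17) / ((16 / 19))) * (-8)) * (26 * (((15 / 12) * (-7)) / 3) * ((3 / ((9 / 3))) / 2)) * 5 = 216125 / 136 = 1589.15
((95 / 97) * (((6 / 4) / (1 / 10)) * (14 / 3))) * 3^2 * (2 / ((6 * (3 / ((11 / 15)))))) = 14630 / 291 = 50.27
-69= -69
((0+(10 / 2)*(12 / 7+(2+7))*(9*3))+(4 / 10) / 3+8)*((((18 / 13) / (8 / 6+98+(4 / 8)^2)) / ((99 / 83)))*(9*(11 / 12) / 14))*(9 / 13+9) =684531378 / 7068425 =96.84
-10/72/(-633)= 0.00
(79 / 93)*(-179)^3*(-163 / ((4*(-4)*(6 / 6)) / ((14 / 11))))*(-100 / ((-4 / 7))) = -90471101371175 / 8184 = -11054631154.84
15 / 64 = 0.23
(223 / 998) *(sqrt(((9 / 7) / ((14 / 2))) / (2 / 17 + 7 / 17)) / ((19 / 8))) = 892 *sqrt(17) / 66367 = 0.06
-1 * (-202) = 202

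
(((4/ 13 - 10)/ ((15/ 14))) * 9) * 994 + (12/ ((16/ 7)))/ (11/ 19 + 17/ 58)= -10109444541/ 124930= -80920.87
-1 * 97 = -97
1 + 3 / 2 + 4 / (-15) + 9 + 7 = 547 / 30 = 18.23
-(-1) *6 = 6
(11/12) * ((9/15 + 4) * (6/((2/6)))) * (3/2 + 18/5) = 38709/100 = 387.09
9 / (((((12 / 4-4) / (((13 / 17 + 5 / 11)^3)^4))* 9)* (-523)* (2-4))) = -9867069071008745226510532608 / 956314998846580885874635095163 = -0.01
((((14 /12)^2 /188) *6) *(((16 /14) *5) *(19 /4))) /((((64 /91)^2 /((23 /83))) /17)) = 2153184215 /191741952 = 11.23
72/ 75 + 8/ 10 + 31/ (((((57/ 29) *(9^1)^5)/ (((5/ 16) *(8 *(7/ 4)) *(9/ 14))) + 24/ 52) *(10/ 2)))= 3422967959/ 1944702150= 1.76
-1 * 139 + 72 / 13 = -1735 / 13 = -133.46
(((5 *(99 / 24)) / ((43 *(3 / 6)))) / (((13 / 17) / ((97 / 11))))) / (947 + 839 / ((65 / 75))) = 24735 / 4282112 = 0.01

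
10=10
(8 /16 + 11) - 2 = 19 /2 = 9.50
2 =2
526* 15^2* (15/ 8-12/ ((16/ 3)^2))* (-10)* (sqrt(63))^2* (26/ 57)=-49420857.73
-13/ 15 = -0.87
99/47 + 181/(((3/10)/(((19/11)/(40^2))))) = 2.76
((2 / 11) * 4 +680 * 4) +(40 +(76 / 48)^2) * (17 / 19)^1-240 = 75804595 / 30096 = 2518.76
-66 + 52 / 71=-4634 / 71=-65.27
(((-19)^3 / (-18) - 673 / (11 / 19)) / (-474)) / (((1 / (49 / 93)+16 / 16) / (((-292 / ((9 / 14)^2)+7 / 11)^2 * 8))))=2999263986979044925 / 1322504923113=2267866.03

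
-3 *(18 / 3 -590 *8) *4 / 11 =56568 / 11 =5142.55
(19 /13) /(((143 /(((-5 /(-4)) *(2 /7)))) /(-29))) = -2755 /26026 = -0.11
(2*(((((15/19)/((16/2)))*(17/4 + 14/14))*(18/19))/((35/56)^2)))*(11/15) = 16632/9025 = 1.84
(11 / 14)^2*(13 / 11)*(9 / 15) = 429 / 980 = 0.44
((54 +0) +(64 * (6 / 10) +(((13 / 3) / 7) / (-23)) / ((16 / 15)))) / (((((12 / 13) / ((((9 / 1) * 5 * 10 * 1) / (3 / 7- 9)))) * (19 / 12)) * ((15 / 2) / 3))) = -46401693 / 34960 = -1327.28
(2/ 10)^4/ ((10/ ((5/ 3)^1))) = 1/ 3750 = 0.00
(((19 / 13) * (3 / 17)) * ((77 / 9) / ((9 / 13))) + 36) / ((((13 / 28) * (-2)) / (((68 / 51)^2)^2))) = -64465408 / 483327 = -133.38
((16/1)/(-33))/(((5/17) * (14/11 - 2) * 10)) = 17/75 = 0.23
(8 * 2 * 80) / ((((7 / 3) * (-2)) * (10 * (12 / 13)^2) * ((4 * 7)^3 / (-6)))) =0.01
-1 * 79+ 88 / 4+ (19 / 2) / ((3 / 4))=-133 / 3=-44.33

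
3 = 3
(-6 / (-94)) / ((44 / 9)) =27 / 2068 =0.01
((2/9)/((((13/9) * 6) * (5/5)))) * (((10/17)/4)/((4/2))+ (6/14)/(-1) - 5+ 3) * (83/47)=-93043/872508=-0.11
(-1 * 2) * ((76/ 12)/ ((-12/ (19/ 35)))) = 361/ 630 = 0.57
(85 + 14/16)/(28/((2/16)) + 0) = 687/1792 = 0.38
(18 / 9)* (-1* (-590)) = 1180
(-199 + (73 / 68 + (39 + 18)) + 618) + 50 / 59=1917419 / 4012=477.92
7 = 7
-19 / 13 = -1.46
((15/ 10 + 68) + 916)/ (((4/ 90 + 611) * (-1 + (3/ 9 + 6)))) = 266085/ 879904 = 0.30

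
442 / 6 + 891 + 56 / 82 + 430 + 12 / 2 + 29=175933 / 123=1430.35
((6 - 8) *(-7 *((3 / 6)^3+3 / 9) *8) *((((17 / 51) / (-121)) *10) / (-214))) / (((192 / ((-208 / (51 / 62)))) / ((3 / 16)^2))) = -14105 / 46100736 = -0.00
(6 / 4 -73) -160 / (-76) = -69.39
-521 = -521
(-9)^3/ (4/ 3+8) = -2187/ 28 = -78.11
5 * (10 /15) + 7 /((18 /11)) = 137 /18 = 7.61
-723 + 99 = -624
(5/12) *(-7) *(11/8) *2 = -385/48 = -8.02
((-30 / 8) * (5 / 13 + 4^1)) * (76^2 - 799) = -4255335 / 52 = -81833.37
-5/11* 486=-2430/11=-220.91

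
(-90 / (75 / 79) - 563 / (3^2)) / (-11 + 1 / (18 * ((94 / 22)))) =665614 / 46475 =14.32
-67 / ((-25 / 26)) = 1742 / 25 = 69.68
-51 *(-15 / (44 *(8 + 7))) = 51 / 44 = 1.16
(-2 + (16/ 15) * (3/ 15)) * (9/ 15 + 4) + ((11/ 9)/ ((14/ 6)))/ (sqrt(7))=-8.02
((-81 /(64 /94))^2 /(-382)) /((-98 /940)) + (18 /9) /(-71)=241800692333 /680436736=355.36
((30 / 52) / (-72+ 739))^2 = 225 / 300744964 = 0.00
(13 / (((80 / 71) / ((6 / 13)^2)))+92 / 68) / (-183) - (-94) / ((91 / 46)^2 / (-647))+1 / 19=-15540.47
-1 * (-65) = 65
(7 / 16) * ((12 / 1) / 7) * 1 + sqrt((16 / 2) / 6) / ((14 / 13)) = 1.82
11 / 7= 1.57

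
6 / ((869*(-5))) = -6 / 4345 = -0.00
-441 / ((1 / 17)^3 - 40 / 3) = 6499899 / 196517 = 33.08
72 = 72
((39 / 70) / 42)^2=169 / 960400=0.00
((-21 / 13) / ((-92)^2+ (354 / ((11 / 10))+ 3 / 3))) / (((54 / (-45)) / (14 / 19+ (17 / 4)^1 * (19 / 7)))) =71819 / 38198056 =0.00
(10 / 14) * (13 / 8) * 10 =325 / 28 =11.61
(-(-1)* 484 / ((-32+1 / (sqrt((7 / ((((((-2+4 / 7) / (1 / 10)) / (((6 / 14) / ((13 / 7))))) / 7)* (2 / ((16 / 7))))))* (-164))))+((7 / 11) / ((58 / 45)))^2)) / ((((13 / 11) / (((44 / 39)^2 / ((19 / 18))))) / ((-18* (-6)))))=-70600861400710379239581696 / 42036112597778262946879 - 3227661030998162626560* sqrt(3198) / 42036112597778262946879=-1683.87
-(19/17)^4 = -130321/83521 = -1.56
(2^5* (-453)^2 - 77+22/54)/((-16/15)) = -221623135/36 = -6156198.19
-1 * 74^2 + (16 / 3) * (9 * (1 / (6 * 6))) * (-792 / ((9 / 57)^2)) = -143500 / 3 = -47833.33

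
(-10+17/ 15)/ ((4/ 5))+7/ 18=-385/ 36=-10.69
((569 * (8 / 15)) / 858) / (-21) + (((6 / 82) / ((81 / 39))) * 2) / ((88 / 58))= 327973 / 11081070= 0.03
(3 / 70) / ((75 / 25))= 0.01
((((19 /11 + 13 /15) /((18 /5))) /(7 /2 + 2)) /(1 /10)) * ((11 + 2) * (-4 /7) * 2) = -445120 /22869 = -19.46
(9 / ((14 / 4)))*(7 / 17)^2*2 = 252 / 289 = 0.87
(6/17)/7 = 6/119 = 0.05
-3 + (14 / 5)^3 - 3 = 1994 / 125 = 15.95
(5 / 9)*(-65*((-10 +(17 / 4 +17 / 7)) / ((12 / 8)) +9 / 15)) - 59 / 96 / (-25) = 2939239 / 50400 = 58.32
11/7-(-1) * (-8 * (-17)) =963/7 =137.57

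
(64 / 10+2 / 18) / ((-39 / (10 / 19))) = -586 / 6669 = -0.09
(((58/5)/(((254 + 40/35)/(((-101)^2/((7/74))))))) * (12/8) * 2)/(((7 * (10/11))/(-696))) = -251400217464/156275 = -1608704.00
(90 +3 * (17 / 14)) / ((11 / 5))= 6555 / 154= 42.56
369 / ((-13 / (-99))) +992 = 49427 / 13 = 3802.08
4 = 4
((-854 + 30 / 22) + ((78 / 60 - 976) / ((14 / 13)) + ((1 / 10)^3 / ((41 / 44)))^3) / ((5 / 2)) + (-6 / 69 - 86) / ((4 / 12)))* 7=-7022825529835924049 / 681133320312500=-10310.50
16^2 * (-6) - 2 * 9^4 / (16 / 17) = -123825 / 8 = -15478.12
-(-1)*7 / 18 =7 / 18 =0.39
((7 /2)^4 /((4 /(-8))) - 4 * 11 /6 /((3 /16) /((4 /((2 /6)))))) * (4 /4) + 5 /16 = -36919 /48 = -769.15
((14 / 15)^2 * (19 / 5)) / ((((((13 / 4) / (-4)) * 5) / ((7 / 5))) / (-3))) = 3.42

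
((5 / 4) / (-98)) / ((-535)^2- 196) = -5 / 112123368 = -0.00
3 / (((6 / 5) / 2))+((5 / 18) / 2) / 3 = 5.05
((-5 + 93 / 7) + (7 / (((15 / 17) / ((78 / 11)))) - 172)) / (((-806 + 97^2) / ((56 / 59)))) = -330976 / 27916735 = -0.01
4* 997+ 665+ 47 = 4700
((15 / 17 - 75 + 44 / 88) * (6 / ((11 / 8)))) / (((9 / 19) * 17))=-380456 / 9537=-39.89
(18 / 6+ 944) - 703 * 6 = -3271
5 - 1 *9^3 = -724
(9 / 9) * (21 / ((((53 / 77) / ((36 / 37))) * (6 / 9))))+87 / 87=89279 / 1961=45.53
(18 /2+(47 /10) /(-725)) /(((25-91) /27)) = -3.68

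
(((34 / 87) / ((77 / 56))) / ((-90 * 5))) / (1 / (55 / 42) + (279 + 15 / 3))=-68 / 30658365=-0.00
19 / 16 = 1.19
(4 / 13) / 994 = 2 / 6461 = 0.00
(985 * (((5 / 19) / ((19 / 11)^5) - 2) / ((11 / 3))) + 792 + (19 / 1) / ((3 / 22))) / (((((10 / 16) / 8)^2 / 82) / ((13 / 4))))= 17406777.77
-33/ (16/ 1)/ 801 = -11/ 4272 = -0.00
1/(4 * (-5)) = -1/20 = -0.05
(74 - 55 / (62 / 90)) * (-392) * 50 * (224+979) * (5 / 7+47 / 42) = 7824231800 / 31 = 252394574.19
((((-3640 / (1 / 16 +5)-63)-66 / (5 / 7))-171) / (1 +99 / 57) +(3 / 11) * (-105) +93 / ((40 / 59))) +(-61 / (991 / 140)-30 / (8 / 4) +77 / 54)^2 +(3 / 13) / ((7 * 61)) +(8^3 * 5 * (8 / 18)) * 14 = 5647357737003955633 / 349726657191912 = 16147.92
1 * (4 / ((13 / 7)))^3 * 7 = 153664 / 2197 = 69.94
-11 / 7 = -1.57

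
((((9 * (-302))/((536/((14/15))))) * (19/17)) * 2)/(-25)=60249/142375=0.42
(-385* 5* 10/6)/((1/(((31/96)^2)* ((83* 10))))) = -3838594375/13824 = -277676.10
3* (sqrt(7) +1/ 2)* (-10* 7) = -210* sqrt(7)-105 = -660.61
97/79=1.23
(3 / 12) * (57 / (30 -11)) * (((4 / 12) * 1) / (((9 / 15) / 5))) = 25 / 12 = 2.08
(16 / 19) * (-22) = -352 / 19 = -18.53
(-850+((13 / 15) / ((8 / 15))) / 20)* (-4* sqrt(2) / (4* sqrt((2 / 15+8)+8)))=135987* sqrt(15) / 1760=299.25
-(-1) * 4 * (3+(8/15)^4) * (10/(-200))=-155971/253125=-0.62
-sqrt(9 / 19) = -3* sqrt(19) / 19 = -0.69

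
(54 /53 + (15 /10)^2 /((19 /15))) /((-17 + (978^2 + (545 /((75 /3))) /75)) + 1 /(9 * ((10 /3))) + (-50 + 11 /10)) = 1407375 /481556676484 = 0.00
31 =31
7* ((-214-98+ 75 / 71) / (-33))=4683 / 71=65.96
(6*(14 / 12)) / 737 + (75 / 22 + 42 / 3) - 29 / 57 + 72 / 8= 25.91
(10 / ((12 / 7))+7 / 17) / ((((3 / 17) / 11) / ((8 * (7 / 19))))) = 196196 / 171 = 1147.35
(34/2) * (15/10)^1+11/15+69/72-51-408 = -51817/120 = -431.81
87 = 87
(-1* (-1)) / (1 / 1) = 1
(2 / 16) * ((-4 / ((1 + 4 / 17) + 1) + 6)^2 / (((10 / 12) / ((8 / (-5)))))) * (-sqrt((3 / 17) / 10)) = 768 * sqrt(510) / 30685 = 0.57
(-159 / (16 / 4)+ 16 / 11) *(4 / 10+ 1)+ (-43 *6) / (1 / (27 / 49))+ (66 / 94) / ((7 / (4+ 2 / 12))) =-19796115 / 101332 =-195.36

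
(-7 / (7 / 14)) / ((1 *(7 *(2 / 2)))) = -2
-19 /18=-1.06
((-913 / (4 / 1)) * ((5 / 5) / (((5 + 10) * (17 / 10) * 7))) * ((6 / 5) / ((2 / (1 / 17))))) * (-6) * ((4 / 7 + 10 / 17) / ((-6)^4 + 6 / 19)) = 1196943 / 4941126925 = 0.00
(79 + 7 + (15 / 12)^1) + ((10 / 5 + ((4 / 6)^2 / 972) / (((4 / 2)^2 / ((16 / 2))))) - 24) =65.25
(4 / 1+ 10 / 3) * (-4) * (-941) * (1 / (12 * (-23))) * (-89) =1842478 / 207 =8900.86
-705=-705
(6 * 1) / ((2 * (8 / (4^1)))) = 3 / 2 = 1.50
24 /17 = 1.41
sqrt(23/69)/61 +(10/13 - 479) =-6217/13 +sqrt(3)/183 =-478.22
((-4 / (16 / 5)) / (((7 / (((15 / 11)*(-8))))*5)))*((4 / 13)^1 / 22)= 60 / 11011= 0.01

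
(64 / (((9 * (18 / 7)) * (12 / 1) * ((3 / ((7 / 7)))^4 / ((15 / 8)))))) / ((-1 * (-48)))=35 / 314928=0.00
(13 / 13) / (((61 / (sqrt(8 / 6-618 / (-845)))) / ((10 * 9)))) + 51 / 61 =2.96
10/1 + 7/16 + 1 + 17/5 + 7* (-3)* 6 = -8893/80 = -111.16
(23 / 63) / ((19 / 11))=253 / 1197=0.21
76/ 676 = 19/ 169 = 0.11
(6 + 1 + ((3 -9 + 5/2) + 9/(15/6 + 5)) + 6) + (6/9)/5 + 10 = 125/6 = 20.83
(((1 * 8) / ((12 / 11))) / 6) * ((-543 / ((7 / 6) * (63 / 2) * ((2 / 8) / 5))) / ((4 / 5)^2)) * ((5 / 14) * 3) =-1244375 / 2058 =-604.65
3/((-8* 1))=-3/8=-0.38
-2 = -2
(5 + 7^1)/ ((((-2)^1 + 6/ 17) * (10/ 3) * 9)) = -17/ 70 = -0.24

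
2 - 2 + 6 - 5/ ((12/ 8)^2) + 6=9.78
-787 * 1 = -787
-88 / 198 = -4 / 9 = -0.44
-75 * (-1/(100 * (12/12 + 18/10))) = 15/56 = 0.27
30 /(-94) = -15 /47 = -0.32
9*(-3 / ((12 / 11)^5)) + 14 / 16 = -152987 / 9216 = -16.60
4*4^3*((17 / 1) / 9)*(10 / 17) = 2560 / 9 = 284.44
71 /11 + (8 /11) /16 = 13 /2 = 6.50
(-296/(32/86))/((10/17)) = -27047/20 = -1352.35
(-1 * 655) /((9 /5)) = -3275 /9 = -363.89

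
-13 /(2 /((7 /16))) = -2.84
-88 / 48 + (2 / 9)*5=-13 / 18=-0.72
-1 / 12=-0.08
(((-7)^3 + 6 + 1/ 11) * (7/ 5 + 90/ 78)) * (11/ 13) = -615196/ 845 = -728.04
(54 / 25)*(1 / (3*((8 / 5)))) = 9 / 20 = 0.45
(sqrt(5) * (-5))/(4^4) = -5 * sqrt(5)/256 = -0.04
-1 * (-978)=978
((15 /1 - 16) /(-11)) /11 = 1 /121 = 0.01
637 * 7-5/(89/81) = 396446/89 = 4454.45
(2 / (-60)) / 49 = -1 / 1470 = -0.00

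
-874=-874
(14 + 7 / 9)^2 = 17689 / 81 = 218.38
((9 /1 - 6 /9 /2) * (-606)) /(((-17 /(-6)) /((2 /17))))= -63024 /289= -218.08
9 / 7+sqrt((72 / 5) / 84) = 1.70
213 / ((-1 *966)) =-71 / 322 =-0.22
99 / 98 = 1.01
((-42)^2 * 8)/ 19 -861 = -2247/ 19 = -118.26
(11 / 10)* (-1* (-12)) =66 / 5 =13.20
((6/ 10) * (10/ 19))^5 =7776/ 2476099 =0.00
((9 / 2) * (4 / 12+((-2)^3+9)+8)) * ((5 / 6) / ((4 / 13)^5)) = 12690.68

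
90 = 90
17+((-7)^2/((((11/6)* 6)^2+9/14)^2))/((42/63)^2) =49325162/2900209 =17.01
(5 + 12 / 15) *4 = 116 / 5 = 23.20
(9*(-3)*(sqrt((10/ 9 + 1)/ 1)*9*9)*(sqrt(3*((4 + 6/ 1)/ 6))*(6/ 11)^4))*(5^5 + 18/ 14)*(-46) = 951080040576*sqrt(95)/ 102487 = 90450316.24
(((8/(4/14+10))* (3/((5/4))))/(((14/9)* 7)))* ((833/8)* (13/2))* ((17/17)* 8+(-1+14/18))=10829/12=902.42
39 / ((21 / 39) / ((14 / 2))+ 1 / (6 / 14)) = 1521 / 94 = 16.18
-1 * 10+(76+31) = 97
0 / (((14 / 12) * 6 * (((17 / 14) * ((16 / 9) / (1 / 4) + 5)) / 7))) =0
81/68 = 1.19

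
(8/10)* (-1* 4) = -16/5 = -3.20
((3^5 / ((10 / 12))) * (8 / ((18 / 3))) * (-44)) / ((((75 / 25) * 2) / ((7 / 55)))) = -9072 / 25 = -362.88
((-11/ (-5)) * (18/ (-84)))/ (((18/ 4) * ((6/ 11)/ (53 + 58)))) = -4477/ 210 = -21.32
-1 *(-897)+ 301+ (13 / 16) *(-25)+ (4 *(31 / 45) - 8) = 844159 / 720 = 1172.44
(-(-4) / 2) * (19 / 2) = 19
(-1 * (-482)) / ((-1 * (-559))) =482 / 559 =0.86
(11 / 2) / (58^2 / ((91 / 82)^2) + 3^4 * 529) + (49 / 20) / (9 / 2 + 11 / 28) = 51798908273 / 103421876770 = 0.50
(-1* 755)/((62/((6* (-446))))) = 1010190/31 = 32586.77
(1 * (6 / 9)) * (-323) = -646 / 3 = -215.33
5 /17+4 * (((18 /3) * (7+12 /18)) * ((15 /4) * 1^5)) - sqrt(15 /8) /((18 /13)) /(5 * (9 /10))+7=11854 /17 - 13 * sqrt(30) /324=697.07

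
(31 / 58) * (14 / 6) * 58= 217 / 3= 72.33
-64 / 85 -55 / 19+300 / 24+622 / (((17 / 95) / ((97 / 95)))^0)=2037653 / 3230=630.85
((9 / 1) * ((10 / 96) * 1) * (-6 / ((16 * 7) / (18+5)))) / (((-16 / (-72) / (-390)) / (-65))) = -118067625 / 896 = -131771.90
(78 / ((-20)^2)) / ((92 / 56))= 273 / 2300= 0.12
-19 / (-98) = 0.19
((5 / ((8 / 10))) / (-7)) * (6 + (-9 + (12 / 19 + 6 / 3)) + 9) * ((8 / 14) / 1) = -4100 / 931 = -4.40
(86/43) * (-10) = -20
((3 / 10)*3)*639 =5751 / 10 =575.10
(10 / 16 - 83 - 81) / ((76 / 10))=-21.50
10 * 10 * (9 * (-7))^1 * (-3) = 18900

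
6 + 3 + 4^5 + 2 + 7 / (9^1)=9322 / 9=1035.78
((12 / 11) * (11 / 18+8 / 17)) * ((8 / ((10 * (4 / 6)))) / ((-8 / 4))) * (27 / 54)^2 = -331 / 1870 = -0.18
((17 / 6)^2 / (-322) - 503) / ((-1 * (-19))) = -5831065 / 220248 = -26.47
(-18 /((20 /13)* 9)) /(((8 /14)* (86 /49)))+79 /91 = -134009 /313040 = -0.43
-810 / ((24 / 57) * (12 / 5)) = -12825 / 16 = -801.56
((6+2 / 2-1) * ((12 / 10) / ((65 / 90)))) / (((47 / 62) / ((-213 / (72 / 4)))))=-475416 / 3055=-155.62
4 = 4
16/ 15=1.07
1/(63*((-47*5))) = -1/14805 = -0.00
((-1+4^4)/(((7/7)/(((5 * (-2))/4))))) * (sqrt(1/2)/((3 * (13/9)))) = -3825 * sqrt(2)/52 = -104.03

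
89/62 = 1.44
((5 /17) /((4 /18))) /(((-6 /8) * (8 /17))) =-15 /4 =-3.75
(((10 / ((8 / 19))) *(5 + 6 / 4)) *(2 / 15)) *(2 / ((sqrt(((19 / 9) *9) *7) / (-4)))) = -26 *sqrt(133) / 21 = -14.28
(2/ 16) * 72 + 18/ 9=11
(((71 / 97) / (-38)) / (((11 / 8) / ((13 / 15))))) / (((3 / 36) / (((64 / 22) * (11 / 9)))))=-472576 / 912285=-0.52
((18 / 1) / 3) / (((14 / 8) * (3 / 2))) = 16 / 7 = 2.29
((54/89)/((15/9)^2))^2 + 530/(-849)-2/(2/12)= -52860268346/4203080625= -12.58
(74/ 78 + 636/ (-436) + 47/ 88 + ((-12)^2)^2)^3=466764478071524657592693030541/ 52350559953449472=8916131527276.41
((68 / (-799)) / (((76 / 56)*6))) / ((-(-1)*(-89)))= 28 / 238431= 0.00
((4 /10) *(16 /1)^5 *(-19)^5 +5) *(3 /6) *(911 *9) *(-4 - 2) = 127726218594655731 /5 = 25545243718931146.20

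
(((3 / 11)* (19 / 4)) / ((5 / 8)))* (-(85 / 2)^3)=-7001025 / 44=-159114.20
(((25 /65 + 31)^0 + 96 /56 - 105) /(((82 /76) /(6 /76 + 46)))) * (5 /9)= -6268580 /2583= -2426.86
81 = 81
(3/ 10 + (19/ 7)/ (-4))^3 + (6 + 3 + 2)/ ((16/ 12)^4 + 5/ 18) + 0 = 4806883511/ 1528408000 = 3.15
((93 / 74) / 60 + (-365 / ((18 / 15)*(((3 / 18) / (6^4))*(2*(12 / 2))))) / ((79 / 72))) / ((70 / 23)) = -69009770239 / 1169200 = -59023.07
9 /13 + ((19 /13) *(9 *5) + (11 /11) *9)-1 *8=877 /13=67.46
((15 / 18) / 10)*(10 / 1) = 5 / 6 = 0.83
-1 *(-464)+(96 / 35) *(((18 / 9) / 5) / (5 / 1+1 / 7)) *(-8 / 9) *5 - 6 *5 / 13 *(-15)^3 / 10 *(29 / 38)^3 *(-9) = -255438369343 / 96300360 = -2652.52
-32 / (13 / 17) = -544 / 13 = -41.85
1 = 1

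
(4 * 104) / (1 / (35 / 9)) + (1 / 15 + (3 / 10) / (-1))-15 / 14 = 509189 / 315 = 1616.47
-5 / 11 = -0.45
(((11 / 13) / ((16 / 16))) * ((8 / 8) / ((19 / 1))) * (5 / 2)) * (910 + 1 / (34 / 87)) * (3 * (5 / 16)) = 1347225 / 14144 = 95.25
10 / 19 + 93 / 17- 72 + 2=-20673 / 323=-64.00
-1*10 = -10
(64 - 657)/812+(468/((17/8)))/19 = 2848589/262276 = 10.86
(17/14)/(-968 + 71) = -17/12558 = -0.00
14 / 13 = 1.08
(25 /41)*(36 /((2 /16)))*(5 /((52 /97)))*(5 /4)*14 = 15277500 /533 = 28663.23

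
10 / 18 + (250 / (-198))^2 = 21070 / 9801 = 2.15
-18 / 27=-2 / 3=-0.67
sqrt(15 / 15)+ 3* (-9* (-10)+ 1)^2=24844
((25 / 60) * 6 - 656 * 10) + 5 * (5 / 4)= -26205 / 4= -6551.25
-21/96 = -7/32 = -0.22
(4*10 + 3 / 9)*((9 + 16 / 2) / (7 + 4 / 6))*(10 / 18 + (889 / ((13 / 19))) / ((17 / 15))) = 276048190 / 2691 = 102582.01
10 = 10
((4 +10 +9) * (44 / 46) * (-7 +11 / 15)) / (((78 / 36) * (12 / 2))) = -2068 / 195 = -10.61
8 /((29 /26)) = 208 /29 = 7.17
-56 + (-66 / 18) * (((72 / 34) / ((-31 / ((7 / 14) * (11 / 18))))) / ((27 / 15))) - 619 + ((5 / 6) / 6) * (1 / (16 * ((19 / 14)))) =-5839158425 / 8651232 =-674.95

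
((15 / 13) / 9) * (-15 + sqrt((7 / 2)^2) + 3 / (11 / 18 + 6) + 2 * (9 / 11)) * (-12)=18950 / 1309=14.48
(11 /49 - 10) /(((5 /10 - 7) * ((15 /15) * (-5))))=-958 /3185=-0.30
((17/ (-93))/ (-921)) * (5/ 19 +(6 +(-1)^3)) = 1700/ 1627407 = 0.00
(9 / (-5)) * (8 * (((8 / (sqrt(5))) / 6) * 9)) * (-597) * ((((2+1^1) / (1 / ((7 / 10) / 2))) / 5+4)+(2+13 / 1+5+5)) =376668792 * sqrt(5) / 625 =1347611.24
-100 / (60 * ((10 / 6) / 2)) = -2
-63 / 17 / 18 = -7 / 34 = -0.21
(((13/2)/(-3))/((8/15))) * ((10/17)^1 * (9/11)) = -2925/1496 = -1.96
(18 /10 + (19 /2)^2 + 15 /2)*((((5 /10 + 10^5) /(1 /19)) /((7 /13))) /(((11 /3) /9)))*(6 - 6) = 0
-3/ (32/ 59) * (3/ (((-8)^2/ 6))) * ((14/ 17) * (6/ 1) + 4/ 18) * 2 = -16.07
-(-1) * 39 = 39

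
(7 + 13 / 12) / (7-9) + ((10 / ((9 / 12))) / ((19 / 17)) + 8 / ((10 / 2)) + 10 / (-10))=6451 / 760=8.49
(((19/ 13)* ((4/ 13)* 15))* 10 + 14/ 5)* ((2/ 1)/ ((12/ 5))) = 29683/ 507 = 58.55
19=19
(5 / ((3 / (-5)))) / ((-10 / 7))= 35 / 6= 5.83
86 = 86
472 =472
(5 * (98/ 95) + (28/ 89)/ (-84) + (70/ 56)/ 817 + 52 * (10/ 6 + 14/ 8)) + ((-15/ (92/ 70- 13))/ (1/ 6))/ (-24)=5427522970/ 29739617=182.50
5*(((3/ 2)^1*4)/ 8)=15/ 4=3.75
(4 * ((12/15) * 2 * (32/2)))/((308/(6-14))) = -1024/385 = -2.66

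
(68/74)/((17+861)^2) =17/14261354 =0.00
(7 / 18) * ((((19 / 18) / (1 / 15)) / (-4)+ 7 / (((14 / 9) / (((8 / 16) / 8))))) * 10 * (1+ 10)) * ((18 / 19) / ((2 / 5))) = -679525 / 1824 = -372.55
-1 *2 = -2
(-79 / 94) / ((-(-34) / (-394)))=15563 / 1598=9.74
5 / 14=0.36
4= 4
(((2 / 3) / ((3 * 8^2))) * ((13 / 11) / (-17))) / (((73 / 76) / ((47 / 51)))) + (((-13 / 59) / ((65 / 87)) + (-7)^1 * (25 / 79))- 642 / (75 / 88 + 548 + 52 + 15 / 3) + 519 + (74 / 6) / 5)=6451174220578159609 / 12456489195663480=517.90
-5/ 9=-0.56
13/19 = 0.68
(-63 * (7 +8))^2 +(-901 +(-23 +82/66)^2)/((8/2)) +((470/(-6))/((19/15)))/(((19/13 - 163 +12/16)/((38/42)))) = 75881284616015/84981204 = 892918.45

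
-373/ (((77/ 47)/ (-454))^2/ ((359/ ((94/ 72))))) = -46699834858704/ 5929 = -7876511192.23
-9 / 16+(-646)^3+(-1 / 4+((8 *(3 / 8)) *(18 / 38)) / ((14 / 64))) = -573679285313 / 2128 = -269586130.32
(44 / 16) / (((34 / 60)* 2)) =2.43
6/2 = 3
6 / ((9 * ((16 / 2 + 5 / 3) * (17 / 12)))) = 24 / 493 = 0.05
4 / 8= 1 / 2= 0.50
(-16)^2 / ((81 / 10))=2560 / 81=31.60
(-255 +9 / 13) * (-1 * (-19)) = -62814 / 13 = -4831.85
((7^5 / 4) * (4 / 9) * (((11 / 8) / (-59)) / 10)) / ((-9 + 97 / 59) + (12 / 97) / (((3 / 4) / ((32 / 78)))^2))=826551453 / 1390011040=0.59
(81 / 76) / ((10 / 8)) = 81 / 95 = 0.85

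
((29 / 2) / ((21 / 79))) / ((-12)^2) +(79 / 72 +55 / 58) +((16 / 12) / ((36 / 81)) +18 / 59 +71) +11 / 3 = 831948641 / 10348128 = 80.40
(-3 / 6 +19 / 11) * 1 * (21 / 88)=0.29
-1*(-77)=77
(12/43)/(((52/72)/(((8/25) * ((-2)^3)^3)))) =-884736/13975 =-63.31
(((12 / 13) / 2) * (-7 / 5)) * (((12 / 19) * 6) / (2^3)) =-0.31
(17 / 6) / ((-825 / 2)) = -17 / 2475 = -0.01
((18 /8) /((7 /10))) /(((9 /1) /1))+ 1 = 19 /14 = 1.36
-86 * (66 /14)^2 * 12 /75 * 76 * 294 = -170824896 /25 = -6832995.84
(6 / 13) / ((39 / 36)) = 72 / 169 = 0.43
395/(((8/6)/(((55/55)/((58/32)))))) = 4740/29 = 163.45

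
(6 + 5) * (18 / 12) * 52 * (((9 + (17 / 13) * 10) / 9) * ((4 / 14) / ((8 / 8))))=1804 / 3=601.33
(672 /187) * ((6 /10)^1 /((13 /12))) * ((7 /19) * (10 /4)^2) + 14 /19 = 245714 /46189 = 5.32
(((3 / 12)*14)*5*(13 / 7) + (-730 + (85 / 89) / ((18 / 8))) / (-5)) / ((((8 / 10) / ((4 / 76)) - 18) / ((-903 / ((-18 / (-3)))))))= 61451515 / 6408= 9589.81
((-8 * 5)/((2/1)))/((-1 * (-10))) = -2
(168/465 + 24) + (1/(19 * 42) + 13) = 4621373/123690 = 37.36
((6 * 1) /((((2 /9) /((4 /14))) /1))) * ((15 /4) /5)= 81 /14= 5.79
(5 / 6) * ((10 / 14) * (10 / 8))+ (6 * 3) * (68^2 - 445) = 12637421 / 168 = 75222.74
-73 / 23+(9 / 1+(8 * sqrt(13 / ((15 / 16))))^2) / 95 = 205256 / 32775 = 6.26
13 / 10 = 1.30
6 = 6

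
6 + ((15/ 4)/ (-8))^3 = 193233/ 32768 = 5.90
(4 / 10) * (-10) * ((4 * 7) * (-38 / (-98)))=-304 / 7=-43.43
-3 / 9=-1 / 3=-0.33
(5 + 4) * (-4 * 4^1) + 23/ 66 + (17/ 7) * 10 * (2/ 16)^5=-543675659/ 3784704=-143.65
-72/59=-1.22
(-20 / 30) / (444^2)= -1 / 295704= -0.00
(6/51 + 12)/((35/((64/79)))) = 13184/47005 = 0.28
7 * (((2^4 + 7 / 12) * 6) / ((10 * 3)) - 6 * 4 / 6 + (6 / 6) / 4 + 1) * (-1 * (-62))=3689 / 15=245.93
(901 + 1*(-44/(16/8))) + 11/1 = 890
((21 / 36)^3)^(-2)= 2985984 / 117649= 25.38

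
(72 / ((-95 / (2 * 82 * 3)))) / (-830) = 17712 / 39425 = 0.45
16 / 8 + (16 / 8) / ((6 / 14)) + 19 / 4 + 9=20.42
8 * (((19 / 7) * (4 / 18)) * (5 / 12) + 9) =13988 / 189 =74.01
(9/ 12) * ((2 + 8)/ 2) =15/ 4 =3.75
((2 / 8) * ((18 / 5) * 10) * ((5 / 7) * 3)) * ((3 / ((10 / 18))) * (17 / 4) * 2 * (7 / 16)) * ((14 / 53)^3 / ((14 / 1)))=607257 / 1191016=0.51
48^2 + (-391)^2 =155185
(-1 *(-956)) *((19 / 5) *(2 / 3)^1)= 36328 / 15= 2421.87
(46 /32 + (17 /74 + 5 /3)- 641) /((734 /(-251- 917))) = 1014.71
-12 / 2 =-6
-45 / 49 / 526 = -0.00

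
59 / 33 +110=3689 / 33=111.79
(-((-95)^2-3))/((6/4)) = -18044/3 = -6014.67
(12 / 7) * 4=48 / 7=6.86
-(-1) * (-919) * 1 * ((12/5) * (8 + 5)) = -28672.80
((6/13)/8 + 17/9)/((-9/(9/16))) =-911/7488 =-0.12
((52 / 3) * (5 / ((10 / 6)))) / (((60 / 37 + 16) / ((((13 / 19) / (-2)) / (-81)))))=6253 / 501714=0.01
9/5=1.80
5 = 5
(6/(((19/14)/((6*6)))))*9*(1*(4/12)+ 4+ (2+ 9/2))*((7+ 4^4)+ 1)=77837760/19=4096724.21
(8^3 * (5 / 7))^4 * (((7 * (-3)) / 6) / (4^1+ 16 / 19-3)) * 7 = -81604378624000 / 343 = -237913640303.21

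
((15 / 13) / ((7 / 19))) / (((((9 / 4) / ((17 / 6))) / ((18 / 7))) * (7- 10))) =-6460 / 1911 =-3.38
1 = 1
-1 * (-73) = 73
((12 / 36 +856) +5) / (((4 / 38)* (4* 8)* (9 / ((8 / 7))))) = 6137 / 189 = 32.47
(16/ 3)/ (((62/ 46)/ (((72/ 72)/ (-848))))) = -23/ 4929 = -0.00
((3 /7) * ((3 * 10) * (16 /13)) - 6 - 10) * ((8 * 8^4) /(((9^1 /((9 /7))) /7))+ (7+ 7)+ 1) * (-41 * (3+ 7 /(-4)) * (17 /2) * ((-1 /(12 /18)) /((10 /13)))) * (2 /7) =-68549253 /49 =-1398964.35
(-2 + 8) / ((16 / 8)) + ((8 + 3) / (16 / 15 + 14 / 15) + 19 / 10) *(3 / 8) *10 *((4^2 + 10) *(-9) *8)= -51945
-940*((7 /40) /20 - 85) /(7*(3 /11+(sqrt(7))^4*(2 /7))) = 35152381 /43960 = 799.64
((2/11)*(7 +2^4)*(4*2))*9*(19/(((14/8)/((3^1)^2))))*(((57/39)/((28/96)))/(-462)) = -172171008/539539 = -319.11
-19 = -19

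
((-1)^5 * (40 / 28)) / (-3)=10 / 21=0.48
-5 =-5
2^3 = 8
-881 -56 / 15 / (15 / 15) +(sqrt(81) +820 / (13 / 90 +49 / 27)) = -457.21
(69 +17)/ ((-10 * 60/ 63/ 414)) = -3738.42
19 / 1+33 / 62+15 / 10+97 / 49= 34955 / 1519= 23.01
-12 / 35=-0.34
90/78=15/13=1.15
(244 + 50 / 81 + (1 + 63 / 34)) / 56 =681533 / 154224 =4.42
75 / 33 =25 / 11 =2.27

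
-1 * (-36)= 36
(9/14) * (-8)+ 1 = -29/7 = -4.14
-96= -96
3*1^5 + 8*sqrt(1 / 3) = 3 + 8*sqrt(3) / 3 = 7.62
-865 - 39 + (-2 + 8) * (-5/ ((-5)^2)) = -4526/ 5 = -905.20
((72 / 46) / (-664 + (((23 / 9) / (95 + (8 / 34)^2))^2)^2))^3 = -2433947702563421239925866227882306475987804350502051247150181557222976 / 185819584773498924003197666396113503239115654035726500840144199088740955277969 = -0.00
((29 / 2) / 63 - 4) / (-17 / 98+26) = -3325 / 22779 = -0.15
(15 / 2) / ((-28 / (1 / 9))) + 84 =14107 / 168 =83.97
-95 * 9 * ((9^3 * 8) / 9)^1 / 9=-61560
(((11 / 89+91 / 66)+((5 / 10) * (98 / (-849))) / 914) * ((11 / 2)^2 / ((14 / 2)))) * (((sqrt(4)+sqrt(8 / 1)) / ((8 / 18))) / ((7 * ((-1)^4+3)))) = 4707854679 / 4512099928+4707854679 * sqrt(2) / 4512099928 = 2.52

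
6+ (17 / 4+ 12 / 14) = 311 / 28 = 11.11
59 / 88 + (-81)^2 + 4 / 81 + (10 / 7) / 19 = 6220739167 / 948024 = 6561.80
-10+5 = -5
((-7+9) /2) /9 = 1 /9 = 0.11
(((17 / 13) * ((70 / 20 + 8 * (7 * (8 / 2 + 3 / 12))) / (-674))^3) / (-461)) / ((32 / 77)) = 147496270383 / 469746910676992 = 0.00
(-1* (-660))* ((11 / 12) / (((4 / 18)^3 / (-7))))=-385914.38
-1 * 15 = -15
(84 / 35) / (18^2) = 1 / 135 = 0.01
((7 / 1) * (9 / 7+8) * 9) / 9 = 65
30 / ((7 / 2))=60 / 7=8.57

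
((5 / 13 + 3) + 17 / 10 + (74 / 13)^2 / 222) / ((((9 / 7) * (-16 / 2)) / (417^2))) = -3586615193 / 40560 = -88427.40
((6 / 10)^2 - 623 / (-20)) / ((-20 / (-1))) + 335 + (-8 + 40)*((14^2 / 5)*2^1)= 5690751 / 2000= 2845.38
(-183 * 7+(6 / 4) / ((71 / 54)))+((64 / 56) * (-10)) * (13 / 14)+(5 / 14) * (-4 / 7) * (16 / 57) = -255915710 / 198303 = -1290.53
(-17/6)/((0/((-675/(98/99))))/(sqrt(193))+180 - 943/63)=-357/20794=-0.02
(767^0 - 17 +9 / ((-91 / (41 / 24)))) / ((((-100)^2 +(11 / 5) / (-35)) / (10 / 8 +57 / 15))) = -5944355 / 727995424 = -0.01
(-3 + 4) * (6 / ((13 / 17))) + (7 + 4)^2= 1675 / 13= 128.85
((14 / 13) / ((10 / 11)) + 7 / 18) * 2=1841 / 585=3.15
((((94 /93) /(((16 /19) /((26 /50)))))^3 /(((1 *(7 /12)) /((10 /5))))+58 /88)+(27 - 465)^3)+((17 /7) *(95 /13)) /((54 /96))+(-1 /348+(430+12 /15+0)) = -72666976572308162663693 /864802939000000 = -84027208.16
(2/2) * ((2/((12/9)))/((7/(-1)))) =-3/14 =-0.21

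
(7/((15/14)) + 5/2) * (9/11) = 813/110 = 7.39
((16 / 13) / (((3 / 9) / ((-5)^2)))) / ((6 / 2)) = 400 / 13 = 30.77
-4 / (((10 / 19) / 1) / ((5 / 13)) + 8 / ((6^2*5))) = -855 / 302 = -2.83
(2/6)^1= 1/3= 0.33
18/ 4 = 9/ 2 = 4.50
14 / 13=1.08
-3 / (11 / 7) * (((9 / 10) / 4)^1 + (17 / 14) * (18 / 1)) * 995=-3691251 / 88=-41946.03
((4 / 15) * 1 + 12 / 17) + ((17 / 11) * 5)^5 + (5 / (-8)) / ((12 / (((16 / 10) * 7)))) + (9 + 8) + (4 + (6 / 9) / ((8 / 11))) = 377454868321 / 13689335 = 27572.91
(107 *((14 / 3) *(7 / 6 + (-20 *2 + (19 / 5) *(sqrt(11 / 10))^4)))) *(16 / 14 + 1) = -5494771 / 150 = -36631.81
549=549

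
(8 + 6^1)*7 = 98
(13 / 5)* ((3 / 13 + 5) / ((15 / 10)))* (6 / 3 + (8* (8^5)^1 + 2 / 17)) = 35651872 / 15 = 2376791.47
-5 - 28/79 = -423/79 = -5.35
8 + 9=17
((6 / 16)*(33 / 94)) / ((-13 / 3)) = -297 / 9776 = -0.03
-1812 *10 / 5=-3624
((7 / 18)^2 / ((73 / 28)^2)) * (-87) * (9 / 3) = -278516 / 47961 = -5.81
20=20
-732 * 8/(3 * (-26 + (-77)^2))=-0.33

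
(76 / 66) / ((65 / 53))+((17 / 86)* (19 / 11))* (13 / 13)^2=236189 / 184470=1.28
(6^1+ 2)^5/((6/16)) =262144/3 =87381.33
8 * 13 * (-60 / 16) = -390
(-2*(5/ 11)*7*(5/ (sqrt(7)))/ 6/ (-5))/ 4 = 0.10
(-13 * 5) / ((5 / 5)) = -65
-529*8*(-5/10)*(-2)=-4232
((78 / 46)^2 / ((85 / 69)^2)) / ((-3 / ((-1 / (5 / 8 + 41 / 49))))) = 596232 / 1379975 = 0.43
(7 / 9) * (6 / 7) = 2 / 3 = 0.67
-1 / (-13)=1 / 13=0.08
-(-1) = 1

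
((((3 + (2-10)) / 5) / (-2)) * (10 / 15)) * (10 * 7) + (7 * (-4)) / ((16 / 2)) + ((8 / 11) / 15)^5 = 19.83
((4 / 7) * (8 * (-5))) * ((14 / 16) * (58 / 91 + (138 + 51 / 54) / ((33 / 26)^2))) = -1549884320 / 891891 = -1737.75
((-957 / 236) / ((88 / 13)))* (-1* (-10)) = -5655 / 944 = -5.99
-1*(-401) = 401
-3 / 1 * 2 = -6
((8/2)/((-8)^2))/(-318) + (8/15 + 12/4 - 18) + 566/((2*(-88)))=-1649449/93280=-17.68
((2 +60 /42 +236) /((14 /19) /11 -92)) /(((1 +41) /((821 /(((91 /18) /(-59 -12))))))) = 30627606966 /42837613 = 714.97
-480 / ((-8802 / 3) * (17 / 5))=400 / 8313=0.05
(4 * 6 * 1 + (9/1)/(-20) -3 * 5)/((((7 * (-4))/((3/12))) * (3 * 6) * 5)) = -19/22400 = -0.00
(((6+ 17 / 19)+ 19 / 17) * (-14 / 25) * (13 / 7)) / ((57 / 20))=-269152 / 92055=-2.92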